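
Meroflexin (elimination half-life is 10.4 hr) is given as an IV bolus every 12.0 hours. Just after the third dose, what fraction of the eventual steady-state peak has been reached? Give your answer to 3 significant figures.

k = ln 2 / 10.4 = 0.06665 hr⁻¹
f_n = 1 − e^(−nkτ) = 1 − e^(−3 × 0.06665 × 12.0) = 1 − e^(−2.399) = 1 − 0.09078 ≈ 0.909

0.909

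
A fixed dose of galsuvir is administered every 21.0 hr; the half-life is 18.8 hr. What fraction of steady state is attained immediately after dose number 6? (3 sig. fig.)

k = ln 2 / 18.8 = 0.03687 hr⁻¹
f_n = 1 − e^(−nkτ) = 1 − e^(−6 × 0.03687 × 21.0) = 1 − e^(−4.646) = 1 − 0.009604 ≈ 0.990

0.990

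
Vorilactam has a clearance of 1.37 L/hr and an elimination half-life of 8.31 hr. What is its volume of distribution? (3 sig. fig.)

16.4 L

k = ln 2 / t½ = ln 2 / 8.31 = 0.08341 hr⁻¹
V = CL / k = 1.37 / 0.08341 ≈ 16.4 L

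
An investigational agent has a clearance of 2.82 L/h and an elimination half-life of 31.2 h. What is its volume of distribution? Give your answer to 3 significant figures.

127 L

k = ln 2 / t½ = ln 2 / 31.2 = 0.02222 h⁻¹
V = CL / k = 2.82 / 0.02222 ≈ 127 L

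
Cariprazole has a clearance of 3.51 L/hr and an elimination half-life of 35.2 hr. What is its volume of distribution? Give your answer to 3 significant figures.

178 L

k = ln 2 / t½ = ln 2 / 35.2 = 0.01969 hr⁻¹
V = CL / k = 3.51 / 0.01969 ≈ 178 L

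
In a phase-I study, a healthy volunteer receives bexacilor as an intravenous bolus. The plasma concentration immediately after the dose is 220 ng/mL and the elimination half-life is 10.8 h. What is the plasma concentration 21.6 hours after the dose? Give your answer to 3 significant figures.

k = ln 2 / 10.8 = 0.06418 h⁻¹
C(t) = C₀ e^(−kt) = 220 × e^(−0.06418 × 21.6) = 220 × e^(−1.386) = 220 × 0.2500 ≈ 55.0 ng/mL

55.0 ng/mL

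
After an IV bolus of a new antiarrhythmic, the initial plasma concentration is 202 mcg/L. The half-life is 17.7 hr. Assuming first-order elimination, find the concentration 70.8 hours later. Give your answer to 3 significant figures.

k = ln 2 / 17.7 = 0.03916 hr⁻¹
70.8 hr is 4.000 half-lives, so C = 202 × (1/2)^4.000 = 202 × 0.06250 ≈ 12.6 mcg/L

12.6 mcg/L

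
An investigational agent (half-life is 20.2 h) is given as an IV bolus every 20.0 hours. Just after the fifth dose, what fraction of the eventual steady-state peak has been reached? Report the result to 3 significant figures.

0.968

k = ln 2 / 20.2 = 0.03431 h⁻¹
f_n = 1 − e^(−nkτ) = 1 − e^(−5 × 0.03431 × 20.0) = 1 − e^(−3.431) = 1 − 0.03234 ≈ 0.968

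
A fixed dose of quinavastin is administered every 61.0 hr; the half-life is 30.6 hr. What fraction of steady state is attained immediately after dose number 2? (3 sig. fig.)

0.937

k = ln 2 / 30.6 = 0.02265 hr⁻¹
f_n = 1 − e^(−nkτ) = 1 − e^(−2 × 0.02265 × 61.0) = 1 − e^(−2.764) = 1 − 0.06307 ≈ 0.937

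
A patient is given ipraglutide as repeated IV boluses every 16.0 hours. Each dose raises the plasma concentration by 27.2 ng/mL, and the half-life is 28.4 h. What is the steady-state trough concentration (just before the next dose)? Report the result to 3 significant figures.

k = ln 2 / 28.4 = 0.02441 h⁻¹
Fraction remaining after one interval: e^(−kτ) = e^(−0.02441 × 16.0) = 0.6767
R = 1 / (1 − 0.6767) = 3.093
Css,max = 27.2 × 3.093 = 84.14 ng/mL
Css,min = Css,max × e^(−kτ) = 84.14 × 0.6767 ≈ 56.9 ng/mL

56.9 ng/mL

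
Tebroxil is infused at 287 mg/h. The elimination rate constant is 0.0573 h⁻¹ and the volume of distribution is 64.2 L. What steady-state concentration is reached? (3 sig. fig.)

78.0 mg/L

CL = k · V = 0.0573 × 64.2 = 3.679 L/h
Css = rate / CL = 287 / 3.679 ≈ 78.0 mg/L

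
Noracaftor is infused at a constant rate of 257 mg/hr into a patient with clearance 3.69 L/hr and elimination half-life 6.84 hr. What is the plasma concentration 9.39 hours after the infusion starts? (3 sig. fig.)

42.8 mg/L

Css = rate / CL = 257 / 3.69 = 69.65 mg/L
k = ln 2 / 6.84 = 0.1013 hr⁻¹
C(t) = Css (1 − e^(−kt)) = 69.65 × (1 − e^(−0.9516)) = 69.65 × 0.6139 ≈ 42.8 mg/L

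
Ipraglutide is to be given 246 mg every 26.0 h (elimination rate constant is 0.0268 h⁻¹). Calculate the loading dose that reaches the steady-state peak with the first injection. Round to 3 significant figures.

Accumulation ratio R = 1 / (1 − e^(−kτ)) = 1 / (1 − e^(−0.02680×26.0)) = 1 / (1 − 0.4982) = 1.993
Loading dose = maintenance dose × R = 246 × 1.993 ≈ 490 mg

490 mg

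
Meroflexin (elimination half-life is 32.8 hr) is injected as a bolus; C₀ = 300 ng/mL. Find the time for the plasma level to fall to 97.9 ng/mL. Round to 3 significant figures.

k = ln 2 / 32.8 = 0.02113 hr⁻¹
C(t) = C₀ e^(−kt)  ⇒  t = ln(C₀/C) / k
t = ln(300/97.9) / 0.02113 = 1.120 / 0.02113 ≈ 53.0 hours

53.0 hours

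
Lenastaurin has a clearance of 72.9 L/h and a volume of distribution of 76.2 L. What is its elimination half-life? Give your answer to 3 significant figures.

k = CL / V = 72.9 / 76.2 = 0.9567 h⁻¹
t½ = ln 2 / k = ln 2 / 0.9567 ≈ 0.725 hours

0.725 hours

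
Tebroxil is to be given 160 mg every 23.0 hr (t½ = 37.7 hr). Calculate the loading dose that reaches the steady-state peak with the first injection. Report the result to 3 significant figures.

k = ln 2 / 37.7 = 0.01839 hr⁻¹
Accumulation ratio R = 1 / (1 − e^(−kτ)) = 1 / (1 − e^(−0.01839×23.0)) = 1 / (1 − 0.6552) = 2.900
Loading dose = maintenance dose × R = 160 × 2.900 ≈ 464 mg

464 mg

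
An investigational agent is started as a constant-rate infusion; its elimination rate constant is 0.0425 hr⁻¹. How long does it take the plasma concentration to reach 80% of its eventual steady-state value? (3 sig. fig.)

f = 1 − e^(−kt)  ⇒  t = −ln(1 − f) / k
t = −ln(1 − 0.8) / 0.04250 = 1.609 / 0.04250 ≈ 37.9 hours

37.9 hours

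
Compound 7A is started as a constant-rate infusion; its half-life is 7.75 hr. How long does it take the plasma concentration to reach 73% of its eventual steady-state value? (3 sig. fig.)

k = ln 2 / 7.75 = 0.08944 hr⁻¹
f = 1 − e^(−kt)  ⇒  t = −ln(1 − f) / k
t = −ln(1 − 0.73) / 0.08944 = 1.309 / 0.08944 ≈ 14.6 hours

14.6 hours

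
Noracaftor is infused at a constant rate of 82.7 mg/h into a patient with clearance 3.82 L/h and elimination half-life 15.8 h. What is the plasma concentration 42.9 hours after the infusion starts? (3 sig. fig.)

Css = rate / CL = 82.7 / 3.82 = 21.65 mg/L
k = ln 2 / 15.8 = 0.04387 h⁻¹
C(t) = Css (1 − e^(−kt)) = 21.65 × (1 − e^(−1.882)) = 21.65 × 0.8477 ≈ 18.4 mg/L

18.4 mg/L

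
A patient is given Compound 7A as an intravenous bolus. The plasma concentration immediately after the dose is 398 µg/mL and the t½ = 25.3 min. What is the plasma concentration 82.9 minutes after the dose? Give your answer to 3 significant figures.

41.1 µg/mL

k = ln 2 / 25.3 = 0.02740 min⁻¹
82.9 min is 3.277 half-lives, so C = 398 × (1/2)^3.277 = 398 × 0.1032 ≈ 41.1 µg/mL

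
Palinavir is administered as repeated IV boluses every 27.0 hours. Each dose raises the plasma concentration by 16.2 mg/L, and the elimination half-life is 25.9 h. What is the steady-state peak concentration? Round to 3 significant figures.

k = ln 2 / 25.9 = 0.02676 h⁻¹
Fraction remaining after one interval: e^(−kτ) = e^(−0.02676 × 27.0) = 0.4855
R = 1 / (1 − 0.4855) = 1.944
Css,max = 16.2 × 1.944 ≈ 31.5 mg/L

31.5 mg/L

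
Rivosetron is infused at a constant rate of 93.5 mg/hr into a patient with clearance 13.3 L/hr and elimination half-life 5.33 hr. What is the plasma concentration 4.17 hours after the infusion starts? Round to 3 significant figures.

Css = rate / CL = 93.5 / 13.3 = 7.030 µg/mL
k = ln 2 / 5.33 = 0.1300 hr⁻¹
C(t) = Css (1 − e^(−kt)) = 7.030 × (1 − e^(−0.5423)) = 7.030 × 0.4186 ≈ 2.94 µg/mL

2.94 µg/mL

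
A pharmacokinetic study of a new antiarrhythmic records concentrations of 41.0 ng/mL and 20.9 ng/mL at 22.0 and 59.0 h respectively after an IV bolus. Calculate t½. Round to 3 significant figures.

k = ln(C₁/C₂) / (t₂ − t₁) = ln(41.0/20.9) / (59.0 − 22.0)
  = 0.6738 / 37.00 = 0.01821 h⁻¹
t½ = ln 2 / k = ln 2 / 0.01821 ≈ 38.1 hours

38.1 hours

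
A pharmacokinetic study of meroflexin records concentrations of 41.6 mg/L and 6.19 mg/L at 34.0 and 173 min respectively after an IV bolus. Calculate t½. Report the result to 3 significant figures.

k = ln(C₁/C₂) / (t₂ − t₁) = ln(41.6/6.19) / (173 − 34.0)
  = 1.905 / 139.0 = 0.01371 min⁻¹
t½ = ln 2 / k = ln 2 / 0.01371 ≈ 50.6 minutes

50.6 minutes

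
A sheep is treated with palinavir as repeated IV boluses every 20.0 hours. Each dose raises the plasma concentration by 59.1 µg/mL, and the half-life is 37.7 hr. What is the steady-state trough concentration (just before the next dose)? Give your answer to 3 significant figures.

k = ln 2 / 37.7 = 0.01839 hr⁻¹
Fraction remaining after one interval: e^(−kτ) = e^(−0.01839 × 20.0) = 0.6923
R = 1 / (1 − 0.6923) = 3.250
Css,max = 59.1 × 3.250 = 192.1 µg/mL
Css,min = Css,max × e^(−kτ) = 192.1 × 0.6923 ≈ 133 µg/mL

133 µg/mL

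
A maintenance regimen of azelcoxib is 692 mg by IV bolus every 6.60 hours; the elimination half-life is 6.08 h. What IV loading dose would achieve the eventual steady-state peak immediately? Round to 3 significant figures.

k = ln 2 / 6.08 = 0.1140 h⁻¹
Accumulation ratio R = 1 / (1 − e^(−kτ)) = 1 / (1 − e^(−0.1140×6.60)) = 1 / (1 − 0.4712) = 1.891
Loading dose = maintenance dose × R = 692 × 1.891 ≈ 1310 mg

1310 mg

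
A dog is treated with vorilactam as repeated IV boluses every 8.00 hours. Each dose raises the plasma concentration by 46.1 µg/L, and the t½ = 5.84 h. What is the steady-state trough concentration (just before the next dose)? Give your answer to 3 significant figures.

29.1 µg/L

k = ln 2 / 5.84 = 0.1187 h⁻¹
Fraction remaining after one interval: e^(−kτ) = e^(−0.1187 × 8.00) = 0.3869
R = 1 / (1 − 0.3869) = 1.631
Css,max = 46.1 × 1.631 = 75.20 µg/L
Css,min = Css,max × e^(−kτ) = 75.20 × 0.3869 ≈ 29.1 µg/L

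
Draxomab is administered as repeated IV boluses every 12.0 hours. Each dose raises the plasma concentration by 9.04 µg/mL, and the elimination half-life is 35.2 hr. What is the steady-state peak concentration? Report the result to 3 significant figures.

43.0 µg/mL

k = ln 2 / 35.2 = 0.01969 hr⁻¹
Fraction remaining after one interval: e^(−kτ) = e^(−0.01969 × 12.0) = 0.7895
R = 1 / (1 − 0.7895) = 4.752
Css,max = 9.04 × 4.752 ≈ 43.0 µg/mL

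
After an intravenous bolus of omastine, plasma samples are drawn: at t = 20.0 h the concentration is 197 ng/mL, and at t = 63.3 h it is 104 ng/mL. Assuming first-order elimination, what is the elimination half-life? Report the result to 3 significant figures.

k = ln(C₁/C₂) / (t₂ − t₁) = ln(197/104) / (63.3 − 20.0)
  = 0.6388 / 43.30 = 0.01475 h⁻¹
t½ = ln 2 / k = ln 2 / 0.01475 ≈ 47.0 hours

47.0 hours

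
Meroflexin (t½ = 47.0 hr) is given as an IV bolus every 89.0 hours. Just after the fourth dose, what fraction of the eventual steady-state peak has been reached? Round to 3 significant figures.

k = ln 2 / 47.0 = 0.01475 hr⁻¹
f_n = 1 − e^(−nkτ) = 1 − e^(−4 × 0.01475 × 89.0) = 1 − e^(−5.250) = 1 − 0.005246 ≈ 0.995

0.995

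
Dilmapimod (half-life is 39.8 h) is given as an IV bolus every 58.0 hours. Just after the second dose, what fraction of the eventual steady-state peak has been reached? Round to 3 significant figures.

0.867

k = ln 2 / 39.8 = 0.01742 h⁻¹
f_n = 1 − e^(−nkτ) = 1 − e^(−2 × 0.01742 × 58.0) = 1 − e^(−2.020) = 1 − 0.1326 ≈ 0.867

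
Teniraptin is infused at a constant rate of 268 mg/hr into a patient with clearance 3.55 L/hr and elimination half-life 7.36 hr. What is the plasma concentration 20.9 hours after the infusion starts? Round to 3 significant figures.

Css = rate / CL = 268 / 3.55 = 75.49 µg/mL
k = ln 2 / 7.36 = 0.09418 hr⁻¹
C(t) = Css (1 − e^(−kt)) = 75.49 × (1 − e^(−1.968)) = 75.49 × 0.8603 ≈ 64.9 µg/mL

64.9 µg/mL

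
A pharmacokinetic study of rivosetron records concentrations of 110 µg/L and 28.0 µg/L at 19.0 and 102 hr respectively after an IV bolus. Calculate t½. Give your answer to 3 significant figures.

k = ln(C₁/C₂) / (t₂ − t₁) = ln(110/28.0) / (102 − 19.0)
  = 1.368 / 83.00 = 0.01649 hr⁻¹
t½ = ln 2 / k = ln 2 / 0.01649 ≈ 42.0 hours

42.0 hours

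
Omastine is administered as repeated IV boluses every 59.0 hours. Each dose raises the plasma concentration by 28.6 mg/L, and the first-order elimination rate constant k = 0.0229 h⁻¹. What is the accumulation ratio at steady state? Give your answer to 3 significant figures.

Fraction remaining after one interval: e^(−kτ) = e^(−0.02290 × 59.0) = 0.2590
R = 1 / (1 − 0.2590) = 1 / 0.7410 ≈ 1.35

1.35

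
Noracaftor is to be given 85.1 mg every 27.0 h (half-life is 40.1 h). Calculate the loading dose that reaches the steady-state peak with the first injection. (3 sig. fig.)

228 mg

k = ln 2 / 40.1 = 0.01729 h⁻¹
Accumulation ratio R = 1 / (1 − e^(−kτ)) = 1 / (1 − e^(−0.01729×27.0)) = 1 / (1 − 0.6271) = 2.681
Loading dose = maintenance dose × R = 85.1 × 2.681 ≈ 228 mg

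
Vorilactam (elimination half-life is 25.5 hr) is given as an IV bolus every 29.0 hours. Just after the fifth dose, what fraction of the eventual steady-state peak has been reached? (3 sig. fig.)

0.981

k = ln 2 / 25.5 = 0.02718 hr⁻¹
f_n = 1 − e^(−nkτ) = 1 − e^(−5 × 0.02718 × 29.0) = 1 − e^(−3.941) = 1 − 0.01942 ≈ 0.981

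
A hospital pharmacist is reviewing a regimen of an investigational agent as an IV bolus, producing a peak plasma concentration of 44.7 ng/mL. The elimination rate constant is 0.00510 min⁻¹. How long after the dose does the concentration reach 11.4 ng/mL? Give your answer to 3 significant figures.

C(t) = C₀ e^(−kt)  ⇒  t = ln(C₀/C) / k
t = ln(44.7/11.4) / 0.005100 = 1.366 / 0.005100 ≈ 268 minutes

268 minutes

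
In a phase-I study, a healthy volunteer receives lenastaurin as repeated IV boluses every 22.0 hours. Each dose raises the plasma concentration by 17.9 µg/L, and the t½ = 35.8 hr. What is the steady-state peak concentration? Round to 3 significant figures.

k = ln 2 / 35.8 = 0.01936 hr⁻¹
Fraction remaining after one interval: e^(−kτ) = e^(−0.01936 × 22.0) = 0.6531
R = 1 / (1 − 0.6531) = 2.883
Css,max = 17.9 × 2.883 ≈ 51.6 µg/L

51.6 µg/L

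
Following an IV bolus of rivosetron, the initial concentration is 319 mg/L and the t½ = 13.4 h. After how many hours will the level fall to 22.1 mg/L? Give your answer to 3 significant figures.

k = ln 2 / 13.4 = 0.05173 h⁻¹
C(t) = C₀ e^(−kt)  ⇒  t = ln(C₀/C) / k
t = ln(319/22.1) / 0.05173 = 2.670 / 0.05173 ≈ 51.6 hours

51.6 hours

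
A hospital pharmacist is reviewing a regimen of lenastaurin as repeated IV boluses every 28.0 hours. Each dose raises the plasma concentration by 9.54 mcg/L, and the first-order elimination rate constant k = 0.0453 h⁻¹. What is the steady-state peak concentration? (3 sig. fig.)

13.3 mcg/L

Fraction remaining after one interval: e^(−kτ) = e^(−0.04530 × 28.0) = 0.2813
R = 1 / (1 − 0.2813) = 1.391
Css,max = 9.54 × 1.391 ≈ 13.3 mcg/L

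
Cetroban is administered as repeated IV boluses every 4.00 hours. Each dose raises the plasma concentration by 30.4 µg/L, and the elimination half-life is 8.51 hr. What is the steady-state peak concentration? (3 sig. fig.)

k = ln 2 / 8.51 = 0.08145 hr⁻¹
Fraction remaining after one interval: e^(−kτ) = e^(−0.08145 × 4.00) = 0.7219
R = 1 / (1 − 0.7219) = 3.596
Css,max = 30.4 × 3.596 ≈ 109 µg/L

109 µg/L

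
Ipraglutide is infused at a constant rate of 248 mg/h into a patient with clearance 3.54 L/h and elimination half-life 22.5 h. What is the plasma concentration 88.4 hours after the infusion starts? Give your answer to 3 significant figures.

65.5 mg/L

Css = rate / CL = 248 / 3.54 = 70.06 mg/L
k = ln 2 / 22.5 = 0.03081 h⁻¹
C(t) = Css (1 − e^(−kt)) = 70.06 × (1 − e^(−2.723)) = 70.06 × 0.9343 ≈ 65.5 mg/L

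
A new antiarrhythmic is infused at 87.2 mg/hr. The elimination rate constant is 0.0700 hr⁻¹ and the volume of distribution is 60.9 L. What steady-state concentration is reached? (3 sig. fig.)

20.5 mg/L

CL = k · V = 0.0700 × 60.9 = 4.263 L/hr
Css = rate / CL = 87.2 / 4.263 ≈ 20.5 mg/L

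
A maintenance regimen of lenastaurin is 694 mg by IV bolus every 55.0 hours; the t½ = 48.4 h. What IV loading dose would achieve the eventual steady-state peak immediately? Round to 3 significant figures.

1270 mg

k = ln 2 / 48.4 = 0.01432 h⁻¹
Accumulation ratio R = 1 / (1 − e^(−kτ)) = 1 / (1 − e^(−0.01432×55.0)) = 1 / (1 − 0.4549) = 1.835
Loading dose = maintenance dose × R = 694 × 1.835 ≈ 1270 mg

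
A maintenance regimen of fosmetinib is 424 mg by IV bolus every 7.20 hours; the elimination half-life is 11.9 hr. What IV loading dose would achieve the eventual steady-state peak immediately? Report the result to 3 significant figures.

1240 mg

k = ln 2 / 11.9 = 0.05825 hr⁻¹
Accumulation ratio R = 1 / (1 − e^(−kτ)) = 1 / (1 − e^(−0.05825×7.20)) = 1 / (1 − 0.6575) = 2.919
Loading dose = maintenance dose × R = 424 × 2.919 ≈ 1240 mg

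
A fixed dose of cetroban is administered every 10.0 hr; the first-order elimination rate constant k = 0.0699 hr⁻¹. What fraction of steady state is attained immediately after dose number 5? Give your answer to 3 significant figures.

0.970

f_n = 1 − e^(−nkτ) = 1 − e^(−5 × 0.06990 × 10.0) = 1 − e^(−3.495) = 1 − 0.03035 ≈ 0.970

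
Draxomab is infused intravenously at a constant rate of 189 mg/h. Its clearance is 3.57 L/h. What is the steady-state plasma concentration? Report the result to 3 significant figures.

52.9 µg/mL

Css = infusion rate / CL = 189 / 3.57 ≈ 52.9 µg/mL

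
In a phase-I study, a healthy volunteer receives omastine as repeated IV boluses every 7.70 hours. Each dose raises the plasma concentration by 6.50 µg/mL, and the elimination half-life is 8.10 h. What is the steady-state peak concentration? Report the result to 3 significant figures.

13.5 µg/mL

k = ln 2 / 8.10 = 0.08557 h⁻¹
Fraction remaining after one interval: e^(−kτ) = e^(−0.08557 × 7.70) = 0.5174
R = 1 / (1 − 0.5174) = 2.072
Css,max = 6.50 × 2.072 ≈ 13.5 µg/mL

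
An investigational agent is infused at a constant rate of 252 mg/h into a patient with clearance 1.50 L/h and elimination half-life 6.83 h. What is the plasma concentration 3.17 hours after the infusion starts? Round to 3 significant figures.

Css = rate / CL = 252 / 1.50 = 168.0 µg/mL
k = ln 2 / 6.83 = 0.1015 h⁻¹
C(t) = Css (1 − e^(−kt)) = 168.0 × (1 − e^(−0.3217)) = 168.0 × 0.2751 ≈ 46.2 µg/mL

46.2 µg/mL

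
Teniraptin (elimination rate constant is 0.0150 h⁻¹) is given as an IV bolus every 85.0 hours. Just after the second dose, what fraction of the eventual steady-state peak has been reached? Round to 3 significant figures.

0.922

f_n = 1 − e^(−nkτ) = 1 − e^(−2 × 0.01500 × 85.0) = 1 − e^(−2.550) = 1 − 0.07808 ≈ 0.922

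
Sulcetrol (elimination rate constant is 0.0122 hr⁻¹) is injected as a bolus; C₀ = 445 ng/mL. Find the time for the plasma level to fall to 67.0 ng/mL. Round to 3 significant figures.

C(t) = C₀ e^(−kt)  ⇒  t = ln(C₀/C) / k
t = ln(445/67.0) / 0.01220 = 1.893 / 0.01220 ≈ 155 hours

155 hours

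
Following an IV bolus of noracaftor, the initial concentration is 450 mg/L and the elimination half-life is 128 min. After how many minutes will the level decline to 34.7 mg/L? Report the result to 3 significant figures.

473 minutes

k = ln 2 / 128 = 0.005415 min⁻¹
C(t) = C₀ e^(−kt)  ⇒  t = ln(C₀/C) / k
t = ln(450/34.7) / 0.005415 = 2.563 / 0.005415 ≈ 473 minutes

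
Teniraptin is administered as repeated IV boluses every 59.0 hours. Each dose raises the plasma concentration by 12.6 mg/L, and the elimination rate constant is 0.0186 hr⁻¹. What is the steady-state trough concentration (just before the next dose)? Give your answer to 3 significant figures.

Fraction remaining after one interval: e^(−kτ) = e^(−0.01860 × 59.0) = 0.3337
R = 1 / (1 − 0.3337) = 1.501
Css,max = 12.6 × 1.501 = 18.91 mg/L
Css,min = Css,max × e^(−kτ) = 18.91 × 0.3337 ≈ 6.31 mg/L

6.31 mg/L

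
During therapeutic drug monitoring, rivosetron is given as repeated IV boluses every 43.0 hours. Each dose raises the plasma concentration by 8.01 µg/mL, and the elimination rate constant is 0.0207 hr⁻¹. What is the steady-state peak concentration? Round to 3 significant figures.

13.6 µg/mL

Fraction remaining after one interval: e^(−kτ) = e^(−0.02070 × 43.0) = 0.4106
R = 1 / (1 − 0.4106) = 1.697
Css,max = 8.01 × 1.697 ≈ 13.6 µg/mL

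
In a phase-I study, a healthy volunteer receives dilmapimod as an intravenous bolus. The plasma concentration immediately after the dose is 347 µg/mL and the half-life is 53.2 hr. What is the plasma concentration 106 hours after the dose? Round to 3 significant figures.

87.2 µg/mL

k = ln 2 / 53.2 = 0.01303 hr⁻¹
C(t) = C₀ e^(−kt) = 347 × e^(−0.01303 × 106) = 347 × e^(−1.381) = 347 × 0.2513 ≈ 87.2 µg/mL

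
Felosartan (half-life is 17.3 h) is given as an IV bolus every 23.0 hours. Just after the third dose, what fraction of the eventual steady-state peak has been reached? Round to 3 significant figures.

0.937

k = ln 2 / 17.3 = 0.04007 h⁻¹
f_n = 1 − e^(−nkτ) = 1 − e^(−3 × 0.04007 × 23.0) = 1 − e^(−2.765) = 1 − 0.06300 ≈ 0.937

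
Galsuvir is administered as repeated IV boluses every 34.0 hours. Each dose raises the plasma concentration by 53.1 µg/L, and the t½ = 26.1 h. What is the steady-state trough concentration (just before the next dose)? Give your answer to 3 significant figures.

k = ln 2 / 26.1 = 0.02656 h⁻¹
Fraction remaining after one interval: e^(−kτ) = e^(−0.02656 × 34.0) = 0.4054
R = 1 / (1 − 0.4054) = 1.682
Css,max = 53.1 × 1.682 = 89.30 µg/L
Css,min = Css,max × e^(−kτ) = 89.30 × 0.4054 ≈ 36.2 µg/L

36.2 µg/L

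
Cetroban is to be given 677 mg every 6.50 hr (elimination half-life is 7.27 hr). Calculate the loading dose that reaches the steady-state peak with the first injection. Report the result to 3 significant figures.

k = ln 2 / 7.27 = 0.09534 hr⁻¹
Accumulation ratio R = 1 / (1 − e^(−kτ)) = 1 / (1 − e^(−0.09534×6.50)) = 1 / (1 − 0.5381) = 2.165
Loading dose = maintenance dose × R = 677 × 2.165 ≈ 1470 mg

1470 mg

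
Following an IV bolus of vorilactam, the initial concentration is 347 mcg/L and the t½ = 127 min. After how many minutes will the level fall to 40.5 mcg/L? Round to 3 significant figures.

394 minutes

k = ln 2 / 127 = 0.005458 min⁻¹
C(t) = C₀ e^(−kt)  ⇒  t = ln(C₀/C) / k
t = ln(347/40.5) / 0.005458 = 2.148 / 0.005458 ≈ 394 minutes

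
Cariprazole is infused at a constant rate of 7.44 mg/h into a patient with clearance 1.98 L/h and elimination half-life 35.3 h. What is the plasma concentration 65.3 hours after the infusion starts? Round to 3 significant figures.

2.72 µg/mL

Css = rate / CL = 7.44 / 1.98 = 3.758 µg/mL
k = ln 2 / 35.3 = 0.01964 h⁻¹
C(t) = Css (1 − e^(−kt)) = 3.758 × (1 − e^(−1.282)) = 3.758 × 0.7226 ≈ 2.72 µg/mL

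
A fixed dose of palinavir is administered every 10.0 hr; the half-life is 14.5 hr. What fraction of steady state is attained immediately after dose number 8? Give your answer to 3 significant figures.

k = ln 2 / 14.5 = 0.04780 hr⁻¹
f_n = 1 − e^(−nkτ) = 1 − e^(−8 × 0.04780 × 10.0) = 1 − e^(−3.824) = 1 − 0.02183 ≈ 0.978

0.978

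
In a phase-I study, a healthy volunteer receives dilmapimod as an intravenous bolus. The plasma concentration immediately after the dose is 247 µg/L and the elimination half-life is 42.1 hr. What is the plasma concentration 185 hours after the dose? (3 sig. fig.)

11.7 µg/L

k = ln 2 / 42.1 = 0.01646 hr⁻¹
185 hr is 4.394 half-lives, so C = 247 × (1/2)^4.394 = 247 × 0.04755 ≈ 11.7 µg/L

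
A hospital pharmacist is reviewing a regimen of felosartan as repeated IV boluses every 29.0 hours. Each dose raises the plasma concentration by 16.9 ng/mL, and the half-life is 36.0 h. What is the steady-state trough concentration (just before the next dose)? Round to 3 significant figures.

22.6 ng/mL

k = ln 2 / 36.0 = 0.01925 h⁻¹
Fraction remaining after one interval: e^(−kτ) = e^(−0.01925 × 29.0) = 0.5721
R = 1 / (1 − 0.5721) = 2.337
Css,max = 16.9 × 2.337 = 39.50 ng/mL
Css,min = Css,max × e^(−kτ) = 39.50 × 0.5721 ≈ 22.6 ng/mL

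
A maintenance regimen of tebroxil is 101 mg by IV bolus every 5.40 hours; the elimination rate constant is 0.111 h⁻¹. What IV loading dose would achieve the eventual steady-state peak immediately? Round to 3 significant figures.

224 mg

Accumulation ratio R = 1 / (1 − e^(−kτ)) = 1 / (1 − e^(−0.1110×5.40)) = 1 / (1 − 0.5491) = 2.218
Loading dose = maintenance dose × R = 101 × 2.218 ≈ 224 mg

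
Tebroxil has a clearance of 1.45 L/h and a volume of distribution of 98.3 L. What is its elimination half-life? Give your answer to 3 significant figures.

k = CL / V = 1.45 / 98.3 = 0.01475 h⁻¹
t½ = ln 2 / k = ln 2 / 0.01475 ≈ 47.0 hours

47.0 hours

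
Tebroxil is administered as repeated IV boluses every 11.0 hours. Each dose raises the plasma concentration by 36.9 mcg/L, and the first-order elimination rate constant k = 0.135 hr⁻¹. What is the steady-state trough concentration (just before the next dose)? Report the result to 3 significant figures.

10.8 mcg/L

Fraction remaining after one interval: e^(−kτ) = e^(−0.1350 × 11.0) = 0.2265
R = 1 / (1 − 0.2265) = 1.293
Css,max = 36.9 × 1.293 = 47.71 mcg/L
Css,min = Css,max × e^(−kτ) = 47.71 × 0.2265 ≈ 10.8 mcg/L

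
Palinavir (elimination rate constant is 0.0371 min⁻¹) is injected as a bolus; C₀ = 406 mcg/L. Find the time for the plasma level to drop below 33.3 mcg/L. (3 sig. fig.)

C(t) = C₀ e^(−kt)  ⇒  t = ln(C₀/C) / k
t = ln(406/33.3) / 0.03710 = 2.501 / 0.03710 ≈ 67.4 minutes

67.4 minutes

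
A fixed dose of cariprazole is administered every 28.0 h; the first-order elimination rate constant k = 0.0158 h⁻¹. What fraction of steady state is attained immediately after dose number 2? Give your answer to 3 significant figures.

f_n = 1 − e^(−nkτ) = 1 − e^(−2 × 0.01580 × 28.0) = 1 − e^(−0.8848) = 1 − 0.4128 ≈ 0.587

0.587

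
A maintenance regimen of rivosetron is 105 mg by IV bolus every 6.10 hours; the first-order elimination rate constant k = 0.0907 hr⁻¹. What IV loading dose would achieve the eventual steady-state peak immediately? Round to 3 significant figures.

247 mg

Accumulation ratio R = 1 / (1 − e^(−kτ)) = 1 / (1 − e^(−0.09070×6.10)) = 1 / (1 − 0.5751) = 2.353
Loading dose = maintenance dose × R = 105 × 2.353 ≈ 247 mg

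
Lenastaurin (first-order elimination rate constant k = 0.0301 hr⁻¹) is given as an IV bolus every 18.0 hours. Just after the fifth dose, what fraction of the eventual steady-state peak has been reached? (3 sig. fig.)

f_n = 1 − e^(−nkτ) = 1 − e^(−5 × 0.03010 × 18.0) = 1 − e^(−2.709) = 1 − 0.06660 ≈ 0.933

0.933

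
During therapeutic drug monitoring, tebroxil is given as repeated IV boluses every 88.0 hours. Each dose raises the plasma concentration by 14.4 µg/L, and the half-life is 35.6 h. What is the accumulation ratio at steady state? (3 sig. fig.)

k = ln 2 / 35.6 = 0.01947 h⁻¹
Fraction remaining after one interval: e^(−kτ) = e^(−0.01947 × 88.0) = 0.1803
R = 1 / (1 − 0.1803) = 1 / 0.8197 ≈ 1.22

1.22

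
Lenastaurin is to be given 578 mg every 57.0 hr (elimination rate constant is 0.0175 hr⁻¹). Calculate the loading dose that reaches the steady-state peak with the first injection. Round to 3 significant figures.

916 mg

Accumulation ratio R = 1 / (1 − e^(−kτ)) = 1 / (1 − e^(−0.01750×57.0)) = 1 / (1 − 0.3688) = 1.584
Loading dose = maintenance dose × R = 578 × 1.584 ≈ 916 mg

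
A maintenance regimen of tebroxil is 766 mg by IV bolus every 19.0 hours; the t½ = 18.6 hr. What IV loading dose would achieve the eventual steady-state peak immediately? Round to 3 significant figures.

k = ln 2 / 18.6 = 0.03727 hr⁻¹
Accumulation ratio R = 1 / (1 − e^(−kτ)) = 1 / (1 − e^(−0.03727×19.0)) = 1 / (1 − 0.4926) = 1.971
Loading dose = maintenance dose × R = 766 × 1.971 ≈ 1510 mg

1510 mg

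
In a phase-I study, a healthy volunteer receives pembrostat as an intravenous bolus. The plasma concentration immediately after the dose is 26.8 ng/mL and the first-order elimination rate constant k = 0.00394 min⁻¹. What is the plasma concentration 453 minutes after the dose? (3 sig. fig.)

4.50 ng/mL

C(t) = C₀ e^(−kt) = 26.8 × e^(−0.003940 × 453) = 26.8 × e^(−1.785) = 26.8 × 0.1678 ≈ 4.50 ng/mL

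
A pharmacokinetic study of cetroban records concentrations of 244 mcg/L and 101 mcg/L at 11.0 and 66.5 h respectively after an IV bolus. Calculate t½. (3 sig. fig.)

k = ln(C₁/C₂) / (t₂ − t₁) = ln(244/101) / (66.5 − 11.0)
  = 0.8820 / 55.50 = 0.01589 h⁻¹
t½ = ln 2 / k = ln 2 / 0.01589 ≈ 43.6 hours

43.6 hours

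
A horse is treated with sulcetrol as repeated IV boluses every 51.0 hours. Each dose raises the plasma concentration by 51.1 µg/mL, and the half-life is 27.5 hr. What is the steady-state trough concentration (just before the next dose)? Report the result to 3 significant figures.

k = ln 2 / 27.5 = 0.02521 hr⁻¹
Fraction remaining after one interval: e^(−kτ) = e^(−0.02521 × 51.0) = 0.2765
R = 1 / (1 − 0.2765) = 1.382
Css,max = 51.1 × 1.382 = 70.63 µg/mL
Css,min = Css,max × e^(−kτ) = 70.63 × 0.2765 ≈ 19.5 µg/mL

19.5 µg/mL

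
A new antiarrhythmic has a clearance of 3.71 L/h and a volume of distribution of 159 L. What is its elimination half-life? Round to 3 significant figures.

29.7 hours

k = CL / V = 3.71 / 159 = 0.02333 h⁻¹
t½ = ln 2 / k = ln 2 / 0.02333 ≈ 29.7 hours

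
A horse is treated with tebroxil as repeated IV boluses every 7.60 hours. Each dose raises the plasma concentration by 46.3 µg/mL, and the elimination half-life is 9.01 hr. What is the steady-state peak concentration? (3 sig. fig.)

105 µg/mL

k = ln 2 / 9.01 = 0.07693 hr⁻¹
Fraction remaining after one interval: e^(−kτ) = e^(−0.07693 × 7.60) = 0.5573
R = 1 / (1 − 0.5573) = 2.259
Css,max = 46.3 × 2.259 ≈ 105 µg/mL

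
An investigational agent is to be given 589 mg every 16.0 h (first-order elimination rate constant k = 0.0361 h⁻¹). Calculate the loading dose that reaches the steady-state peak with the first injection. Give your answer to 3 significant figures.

1340 mg

Accumulation ratio R = 1 / (1 − e^(−kτ)) = 1 / (1 − e^(−0.03610×16.0)) = 1 / (1 − 0.5612) = 2.279
Loading dose = maintenance dose × R = 589 × 2.279 ≈ 1340 mg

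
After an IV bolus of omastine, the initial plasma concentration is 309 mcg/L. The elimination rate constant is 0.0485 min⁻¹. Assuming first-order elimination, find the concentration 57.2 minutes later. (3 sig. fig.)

C(t) = C₀ e^(−kt) = 309 × e^(−0.04850 × 57.2) = 309 × e^(−2.774) = 309 × 0.06240 ≈ 19.3 mcg/L

19.3 mcg/L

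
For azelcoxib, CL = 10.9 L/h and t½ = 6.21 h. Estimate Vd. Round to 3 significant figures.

97.7 L

k = ln 2 / t½ = ln 2 / 6.21 = 0.1116 h⁻¹
V = CL / k = 10.9 / 0.1116 ≈ 97.7 L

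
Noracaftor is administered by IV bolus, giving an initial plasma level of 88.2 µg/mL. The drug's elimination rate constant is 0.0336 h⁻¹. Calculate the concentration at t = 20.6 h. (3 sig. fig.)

C(t) = C₀ e^(−kt) = 88.2 × e^(−0.03360 × 20.6) = 88.2 × e^(−0.6922) = 88.2 × 0.5005 ≈ 44.1 µg/mL

44.1 µg/mL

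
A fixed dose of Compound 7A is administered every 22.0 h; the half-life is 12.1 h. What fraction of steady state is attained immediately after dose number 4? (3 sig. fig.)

k = ln 2 / 12.1 = 0.05728 h⁻¹
f_n = 1 − e^(−nkτ) = 1 − e^(−4 × 0.05728 × 22.0) = 1 − e^(−5.041) = 1 − 0.006467 ≈ 0.994

0.994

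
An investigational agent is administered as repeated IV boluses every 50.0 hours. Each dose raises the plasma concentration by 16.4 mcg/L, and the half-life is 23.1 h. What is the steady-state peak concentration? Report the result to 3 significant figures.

21.1 mcg/L

k = ln 2 / 23.1 = 0.03001 h⁻¹
Fraction remaining after one interval: e^(−kτ) = e^(−0.03001 × 50.0) = 0.2231
R = 1 / (1 − 0.2231) = 1.287
Css,max = 16.4 × 1.287 ≈ 21.1 mcg/L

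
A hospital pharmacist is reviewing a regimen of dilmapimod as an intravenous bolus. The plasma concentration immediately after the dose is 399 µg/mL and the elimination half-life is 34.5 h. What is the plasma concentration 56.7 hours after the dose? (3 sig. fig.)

k = ln 2 / 34.5 = 0.02009 h⁻¹
56.7 h is 1.643 half-lives, so C = 399 × (1/2)^1.643 = 399 × 0.3201 ≈ 128 µg/mL

128 µg/mL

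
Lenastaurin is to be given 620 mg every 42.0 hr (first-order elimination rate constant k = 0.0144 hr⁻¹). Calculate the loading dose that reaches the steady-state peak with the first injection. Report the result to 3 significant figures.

1370 mg

Accumulation ratio R = 1 / (1 − e^(−kτ)) = 1 / (1 − e^(−0.01440×42.0)) = 1 / (1 − 0.5462) = 2.204
Loading dose = maintenance dose × R = 620 × 2.204 ≈ 1370 mg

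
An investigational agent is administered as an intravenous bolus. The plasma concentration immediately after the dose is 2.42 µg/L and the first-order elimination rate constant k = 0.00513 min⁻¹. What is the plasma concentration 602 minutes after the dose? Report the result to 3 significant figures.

C(t) = C₀ e^(−kt) = 2.42 × e^(−0.005130 × 602) = 2.42 × e^(−3.088) = 2.42 × 0.04558 ≈ 0.110 µg/L

0.110 µg/L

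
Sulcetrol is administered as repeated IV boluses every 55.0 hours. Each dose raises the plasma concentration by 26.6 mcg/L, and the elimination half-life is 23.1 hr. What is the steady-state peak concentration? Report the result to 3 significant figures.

k = ln 2 / 23.1 = 0.03001 hr⁻¹
Fraction remaining after one interval: e^(−kτ) = e^(−0.03001 × 55.0) = 0.1920
R = 1 / (1 − 0.1920) = 1.238
Css,max = 26.6 × 1.238 ≈ 32.9 mcg/L

32.9 mcg/L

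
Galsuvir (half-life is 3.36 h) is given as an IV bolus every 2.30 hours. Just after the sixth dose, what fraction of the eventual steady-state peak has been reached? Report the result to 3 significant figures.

0.942

k = ln 2 / 3.36 = 0.2063 h⁻¹
f_n = 1 − e^(−nkτ) = 1 − e^(−6 × 0.2063 × 2.30) = 1 − e^(−2.847) = 1 − 0.05803 ≈ 0.942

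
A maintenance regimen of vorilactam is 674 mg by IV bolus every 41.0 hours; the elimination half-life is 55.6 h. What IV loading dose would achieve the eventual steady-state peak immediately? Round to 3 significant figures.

1680 mg

k = ln 2 / 55.6 = 0.01247 h⁻¹
Accumulation ratio R = 1 / (1 − e^(−kτ)) = 1 / (1 − e^(−0.01247×41.0)) = 1 / (1 − 0.5998) = 2.499
Loading dose = maintenance dose × R = 674 × 2.499 ≈ 1680 mg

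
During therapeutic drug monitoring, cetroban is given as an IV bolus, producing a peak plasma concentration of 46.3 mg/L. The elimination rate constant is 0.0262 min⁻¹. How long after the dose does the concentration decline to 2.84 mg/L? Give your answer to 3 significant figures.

C(t) = C₀ e^(−kt)  ⇒  t = ln(C₀/C) / k
t = ln(46.3/2.84) / 0.02620 = 2.791 / 0.02620 ≈ 107 minutes

107 minutes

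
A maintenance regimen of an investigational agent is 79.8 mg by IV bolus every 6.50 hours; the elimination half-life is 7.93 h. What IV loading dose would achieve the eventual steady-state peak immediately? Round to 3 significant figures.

184 mg

k = ln 2 / 7.93 = 0.08741 h⁻¹
Accumulation ratio R = 1 / (1 − e^(−kτ)) = 1 / (1 − e^(−0.08741×6.50)) = 1 / (1 − 0.5666) = 2.307
Loading dose = maintenance dose × R = 79.8 × 2.307 ≈ 184 mg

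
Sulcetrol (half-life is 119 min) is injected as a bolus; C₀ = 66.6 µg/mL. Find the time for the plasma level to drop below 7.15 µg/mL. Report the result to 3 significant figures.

383 minutes

k = ln 2 / 119 = 0.005825 min⁻¹
C(t) = C₀ e^(−kt)  ⇒  t = ln(C₀/C) / k
t = ln(66.6/7.15) / 0.005825 = 2.232 / 0.005825 ≈ 383 minutes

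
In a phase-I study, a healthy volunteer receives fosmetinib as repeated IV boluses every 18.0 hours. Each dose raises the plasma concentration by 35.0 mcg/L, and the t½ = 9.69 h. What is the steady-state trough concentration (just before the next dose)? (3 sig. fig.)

k = ln 2 / 9.69 = 0.07153 h⁻¹
Fraction remaining after one interval: e^(−kτ) = e^(−0.07153 × 18.0) = 0.2759
R = 1 / (1 − 0.2759) = 1.381
Css,max = 35.0 × 1.381 = 48.34 mcg/L
Css,min = Css,max × e^(−kτ) = 48.34 × 0.2759 ≈ 13.3 mcg/L

13.3 mcg/L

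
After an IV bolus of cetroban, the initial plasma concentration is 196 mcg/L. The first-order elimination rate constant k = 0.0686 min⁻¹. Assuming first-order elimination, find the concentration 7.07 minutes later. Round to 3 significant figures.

121 mcg/L

C(t) = C₀ e^(−kt) = 196 × e^(−0.06860 × 7.07) = 196 × e^(−0.4850) = 196 × 0.6157 ≈ 121 mcg/L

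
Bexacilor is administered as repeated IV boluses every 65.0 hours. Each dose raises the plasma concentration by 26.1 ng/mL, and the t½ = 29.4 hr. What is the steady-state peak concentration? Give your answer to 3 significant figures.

k = ln 2 / 29.4 = 0.02358 hr⁻¹
Fraction remaining after one interval: e^(−kτ) = e^(−0.02358 × 65.0) = 0.2160
R = 1 / (1 − 0.2160) = 1.276
Css,max = 26.1 × 1.276 ≈ 33.3 ng/mL

33.3 ng/mL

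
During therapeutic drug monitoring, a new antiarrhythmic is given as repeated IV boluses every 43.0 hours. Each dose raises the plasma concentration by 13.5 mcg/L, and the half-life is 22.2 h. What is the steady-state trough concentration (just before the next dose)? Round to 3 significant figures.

k = ln 2 / 22.2 = 0.03122 h⁻¹
Fraction remaining after one interval: e^(−kτ) = e^(−0.03122 × 43.0) = 0.2612
R = 1 / (1 − 0.2612) = 1.353
Css,max = 13.5 × 1.353 = 18.27 mcg/L
Css,min = Css,max × e^(−kτ) = 18.27 × 0.2612 ≈ 4.77 mcg/L

4.77 mcg/L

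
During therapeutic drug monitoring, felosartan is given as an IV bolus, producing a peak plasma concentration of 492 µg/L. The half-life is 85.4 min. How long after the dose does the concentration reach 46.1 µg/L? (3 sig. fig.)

k = ln 2 / 85.4 = 0.008116 min⁻¹
C(t) = C₀ e^(−kt)  ⇒  t = ln(C₀/C) / k
t = ln(492/46.1) / 0.008116 = 2.368 / 0.008116 ≈ 292 minutes

292 minutes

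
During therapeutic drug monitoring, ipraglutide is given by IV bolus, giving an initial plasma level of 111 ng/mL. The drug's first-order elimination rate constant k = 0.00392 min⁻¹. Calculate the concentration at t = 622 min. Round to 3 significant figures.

C(t) = C₀ e^(−kt) = 111 × e^(−0.003920 × 622) = 111 × e^(−2.438) = 111 × 0.08731 ≈ 9.69 ng/mL

9.69 ng/mL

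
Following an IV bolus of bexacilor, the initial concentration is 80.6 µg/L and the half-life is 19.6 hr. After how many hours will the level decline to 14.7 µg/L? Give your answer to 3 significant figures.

k = ln 2 / 19.6 = 0.03536 hr⁻¹
C(t) = C₀ e^(−kt)  ⇒  t = ln(C₀/C) / k
t = ln(80.6/14.7) / 0.03536 = 1.702 / 0.03536 ≈ 48.1 hours

48.1 hours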